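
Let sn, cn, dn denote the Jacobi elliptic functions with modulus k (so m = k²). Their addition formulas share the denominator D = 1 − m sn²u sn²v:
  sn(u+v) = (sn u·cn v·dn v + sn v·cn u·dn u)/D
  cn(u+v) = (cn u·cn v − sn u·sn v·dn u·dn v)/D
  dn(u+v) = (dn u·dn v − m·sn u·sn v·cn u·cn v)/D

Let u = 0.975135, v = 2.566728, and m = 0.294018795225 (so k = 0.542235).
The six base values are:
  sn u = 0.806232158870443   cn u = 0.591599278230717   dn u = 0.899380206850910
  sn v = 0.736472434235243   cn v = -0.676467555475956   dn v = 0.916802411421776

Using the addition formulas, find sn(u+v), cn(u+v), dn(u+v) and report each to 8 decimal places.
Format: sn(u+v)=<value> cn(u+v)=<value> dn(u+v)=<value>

sn(u+v)=-0.12066607 cn(u+v)=-0.99269315 dn(u+v)=0.99785720

m = k² = 0.294018795225
D = 1 − m·sn²u·sn²v = 0.8963406884146586
sn(u+v) = (sn u·cn v·dn v + sn v·cn u·dn u)/D = -0.1081579106031373/0.8963406884146586 = -0.1206660726229378
cn(u+v) = (cn u·cn v − sn u·sn v·dn u·dn v)/D = -0.889791265455909/0.8963406884146586 = -0.9926931544630274
dn(u+v) = (dn u·dn v − m·sn u·sn v·cn u·cn v)/D = 0.8944200123837547/0.8963406884146586 = 0.9978572031196074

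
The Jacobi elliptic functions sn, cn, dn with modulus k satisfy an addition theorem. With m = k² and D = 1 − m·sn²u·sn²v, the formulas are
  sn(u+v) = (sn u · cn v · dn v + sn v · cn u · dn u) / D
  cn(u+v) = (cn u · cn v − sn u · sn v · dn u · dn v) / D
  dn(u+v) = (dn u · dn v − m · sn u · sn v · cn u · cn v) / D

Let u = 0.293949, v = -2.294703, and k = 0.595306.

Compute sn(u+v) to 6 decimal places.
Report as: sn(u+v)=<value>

sn(u+v)=-0.979154

sn u = 0.2883245511394573, cn u = 0.957532742630888, dn u = 0.9851595058856282
sn v = -0.9015365964209473, cn v = -0.4327028603022333, dn v = 0.843779407301369
m = k² = 0.354389233636
D = 1 − m·sn²u·sn²v = 0.9760552398854252
sn(u+v) = (sn u·cn v·dn v + sn v·cn u·dn u)/D = -0.9557086964280904/0.9760552398854252 = -0.9791543115328972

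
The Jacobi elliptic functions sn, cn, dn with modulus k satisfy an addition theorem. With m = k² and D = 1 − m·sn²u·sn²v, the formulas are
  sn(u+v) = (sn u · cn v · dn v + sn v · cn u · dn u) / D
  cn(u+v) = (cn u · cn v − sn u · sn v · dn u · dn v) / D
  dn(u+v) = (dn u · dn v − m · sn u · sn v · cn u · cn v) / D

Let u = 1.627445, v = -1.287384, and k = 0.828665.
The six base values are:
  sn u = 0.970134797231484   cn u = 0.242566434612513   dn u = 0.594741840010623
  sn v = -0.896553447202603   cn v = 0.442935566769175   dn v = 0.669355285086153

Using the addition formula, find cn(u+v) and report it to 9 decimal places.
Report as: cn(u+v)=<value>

cn(u+v)=0.944186843

m = k² = 0.686685682225
D = 1 − m·sn²u·sn²v = 0.480513188516097
cn(u+v) = (cn u·cn v − sn u·sn v·dn u·dn v)/D = 0.4536942303477482/0.480513188516097 = 0.9441868427146191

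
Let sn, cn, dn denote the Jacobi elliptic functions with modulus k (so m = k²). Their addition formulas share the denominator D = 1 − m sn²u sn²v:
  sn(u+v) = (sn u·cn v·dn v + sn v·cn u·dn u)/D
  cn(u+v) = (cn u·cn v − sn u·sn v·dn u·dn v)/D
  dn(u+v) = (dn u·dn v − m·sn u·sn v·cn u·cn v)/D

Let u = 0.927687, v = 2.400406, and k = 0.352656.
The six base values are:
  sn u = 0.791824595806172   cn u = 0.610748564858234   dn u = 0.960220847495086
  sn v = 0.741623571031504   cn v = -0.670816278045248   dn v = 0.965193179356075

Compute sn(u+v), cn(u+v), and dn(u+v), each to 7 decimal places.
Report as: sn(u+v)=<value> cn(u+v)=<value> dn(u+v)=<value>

sn(u+v)=-0.0812368 cn(u+v)=-0.9966948 dn(u+v)=0.9995895

m = k² = 0.124366254336
D = 1 − m·sn²u·sn²v = 0.9571128112666831
sn(u+v) = (sn u·cn v·dn v + sn v·cn u·dn u)/D = -0.07775278779605574/0.9571128112666831 = -0.08123680602828256
cn(u+v) = (cn u·cn v − sn u·sn v·dn u·dn v)/D = -0.9539493893707123/0.9571128112666831 = -0.9966948285941506
dn(u+v) = (dn u·dn v − m·sn u·sn v·cn u·cn v)/D = 0.9567199578750509/0.9571128112666831 = 0.9995895432732613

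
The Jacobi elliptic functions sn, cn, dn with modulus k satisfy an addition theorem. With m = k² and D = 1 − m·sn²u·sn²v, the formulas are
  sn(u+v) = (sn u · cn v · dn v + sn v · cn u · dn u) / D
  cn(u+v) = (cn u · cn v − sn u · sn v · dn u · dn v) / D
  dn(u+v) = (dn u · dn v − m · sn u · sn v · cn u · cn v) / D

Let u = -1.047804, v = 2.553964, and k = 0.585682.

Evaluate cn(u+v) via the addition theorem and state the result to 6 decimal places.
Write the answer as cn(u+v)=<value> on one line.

sn u = -0.8389066511030024, cn u = 0.544275326222993, dn u = 0.8709720716818797
sn v = 0.7757657434174327, cn v = -0.6310210070512692, dn v = 0.8908222218230175
m = k² = 0.343023405124
D = 1 − m·sn²u·sn²v = 0.8547178611611978
cn(u+v) = (cn u·cn v − sn u·sn v·dn u·dn v)/D = 0.1614905230462163/0.8547178611611978 = 0.1889401525163163

cn(u+v)=0.188940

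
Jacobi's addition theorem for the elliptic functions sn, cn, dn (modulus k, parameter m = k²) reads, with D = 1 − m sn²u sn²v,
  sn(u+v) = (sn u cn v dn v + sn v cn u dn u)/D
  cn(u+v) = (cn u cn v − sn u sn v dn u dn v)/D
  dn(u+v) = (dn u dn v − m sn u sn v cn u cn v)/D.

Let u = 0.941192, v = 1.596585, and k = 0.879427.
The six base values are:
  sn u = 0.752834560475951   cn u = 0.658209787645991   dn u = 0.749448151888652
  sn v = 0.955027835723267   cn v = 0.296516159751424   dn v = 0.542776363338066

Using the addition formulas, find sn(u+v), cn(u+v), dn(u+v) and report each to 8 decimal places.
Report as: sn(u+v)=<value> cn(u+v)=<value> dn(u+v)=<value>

m = k² = 0.773391848329
D = 1 − m·sn²u·sn²v = 0.6002110867749067
sn(u+v) = (sn u·cn v·dn v + sn v·cn u·dn u)/D = 0.5922722770763139/0.6002110867749067 = 0.9867733038034167
cn(u+v) = (cn u·cn v − sn u·sn v·dn u·dn v)/D = -0.09729798813106362/0.6002110867749067 = -0.162106282731083
dn(u+v) = (dn u·dn v − m·sn u·sn v·cn u·cn v)/D = 0.2982582230280606/0.6002110867749067 = 0.4969222155336735

sn(u+v)=0.98677330 cn(u+v)=-0.16210628 dn(u+v)=0.49692222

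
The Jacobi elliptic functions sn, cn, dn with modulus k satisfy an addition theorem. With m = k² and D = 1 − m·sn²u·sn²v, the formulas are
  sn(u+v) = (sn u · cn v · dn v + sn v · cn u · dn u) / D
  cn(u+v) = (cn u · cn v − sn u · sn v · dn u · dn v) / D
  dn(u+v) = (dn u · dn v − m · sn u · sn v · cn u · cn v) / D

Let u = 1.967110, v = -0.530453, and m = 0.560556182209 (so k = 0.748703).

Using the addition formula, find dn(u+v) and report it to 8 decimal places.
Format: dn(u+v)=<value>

sn u = 0.9992599501746848, cn u = -0.03846494477945329, dn u = 0.6635308506757943
sn v = -0.4945808992517772, cn v = 0.8691315976854733, dn v = 0.9289145295533572
m = k² = 0.560556182209
D = 1 − m·sn²u·sn²v = 0.863085076122634
dn(u+v) = (dn u·dn v − m·sn u·sn v·cn u·cn v)/D = 0.6071018565262977/0.863085076122634 = 0.7034090535473885

dn(u+v)=0.70340905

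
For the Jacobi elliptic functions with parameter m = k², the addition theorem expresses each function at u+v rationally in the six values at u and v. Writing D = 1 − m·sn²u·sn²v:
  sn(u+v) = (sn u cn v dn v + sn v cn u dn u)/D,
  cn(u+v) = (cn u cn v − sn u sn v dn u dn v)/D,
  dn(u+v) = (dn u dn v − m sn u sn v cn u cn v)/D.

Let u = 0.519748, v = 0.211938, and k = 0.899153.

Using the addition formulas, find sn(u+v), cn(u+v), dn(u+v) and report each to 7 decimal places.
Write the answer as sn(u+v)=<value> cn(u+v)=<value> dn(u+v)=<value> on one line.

sn u = 0.481160595834699, cn u = 0.8766324663255391, dn u = 0.9015682071212826
sn v = 0.2091140997808338, cn v = 0.9778912481829723, dn v = 0.9821641334145318
m = k² = 0.808476117409
D = 1 − m·sn²u·sn²v = 0.9918150894674239
sn(u+v) = (sn u·cn v·dn v + sn v·cn u·dn u)/D = 0.6274026208143404/0.9918150894674239 = 0.6325802334296381
cn(u+v) = (cn u·cn v − sn u·sn v·dn u·dn v)/D = 0.7681556633199882/0.9918150894674239 = 0.774494834246236
dn(u+v) = (dn u·dn v − m·sn u·sn v·cn u·cn v)/D = 0.8157532987364245/0.9918150894674239 = 0.8224852670616863

sn(u+v)=0.6325802 cn(u+v)=0.7744948 dn(u+v)=0.8224853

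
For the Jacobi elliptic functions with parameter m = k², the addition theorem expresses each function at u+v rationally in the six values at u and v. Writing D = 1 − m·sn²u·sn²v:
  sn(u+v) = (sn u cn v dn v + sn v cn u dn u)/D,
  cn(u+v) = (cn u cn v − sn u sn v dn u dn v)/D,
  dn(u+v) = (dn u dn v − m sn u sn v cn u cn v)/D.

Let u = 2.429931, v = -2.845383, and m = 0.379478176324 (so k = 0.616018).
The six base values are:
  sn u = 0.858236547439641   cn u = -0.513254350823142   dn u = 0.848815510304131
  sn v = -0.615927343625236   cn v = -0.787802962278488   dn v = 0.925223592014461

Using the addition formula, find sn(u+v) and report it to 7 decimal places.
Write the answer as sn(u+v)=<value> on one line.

sn(u+v)=-0.3996024

m = k² = 0.379478176324
D = 1 − m·sn²u·sn²v = 0.8939624258611912
sn(u+v) = (sn u·cn v·dn v + sn v·cn u·dn u)/D = -0.3572295417143394/0.8939624258611912 = -0.3996024121150342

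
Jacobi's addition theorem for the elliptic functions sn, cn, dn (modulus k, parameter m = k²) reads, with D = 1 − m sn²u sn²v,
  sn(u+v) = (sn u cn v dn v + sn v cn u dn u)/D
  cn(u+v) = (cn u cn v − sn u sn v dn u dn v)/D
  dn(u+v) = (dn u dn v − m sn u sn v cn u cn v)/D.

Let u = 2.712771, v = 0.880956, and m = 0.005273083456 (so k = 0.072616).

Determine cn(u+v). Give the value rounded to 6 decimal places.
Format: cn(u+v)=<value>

sn u = 0.4195111719717398, cn u = -0.9077501730051597, dn u = 0.9995358883143585
sn v = 0.7710203216841484, cn v = 0.6368105397605102, dn v = 0.9984314186550903
m = k² = 0.005273083456
D = 1 − m·sn²u·sn²v = 0.9994483249328632
cn(u+v) = (cn u·cn v − sn u·sn v·dn u·dn v)/D = -0.9008592739828225/0.9994483249328632 = -0.9013565299069731

cn(u+v)=-0.901357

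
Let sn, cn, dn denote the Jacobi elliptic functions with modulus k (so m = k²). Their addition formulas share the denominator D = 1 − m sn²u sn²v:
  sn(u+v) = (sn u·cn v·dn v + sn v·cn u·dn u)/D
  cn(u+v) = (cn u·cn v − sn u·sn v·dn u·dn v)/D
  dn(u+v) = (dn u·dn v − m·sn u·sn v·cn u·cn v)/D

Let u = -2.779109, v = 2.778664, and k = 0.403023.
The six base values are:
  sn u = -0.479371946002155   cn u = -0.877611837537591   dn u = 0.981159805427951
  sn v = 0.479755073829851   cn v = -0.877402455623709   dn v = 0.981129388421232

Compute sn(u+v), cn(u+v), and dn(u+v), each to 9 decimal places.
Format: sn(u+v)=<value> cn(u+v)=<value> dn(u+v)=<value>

sn(u+v)=-0.000445000 cn(u+v)=0.999999901 dn(u+v)=0.999999984

m = k² = 0.162427538529
D = 1 − m·sn²u·sn²v = 0.9914089935546064
sn(u+v) = (sn u·cn v·dn v + sn v·cn u·dn u)/D = -0.0004411769852060657/0.9914089935546064 = -0.0004449999829275967
cn(u+v) = (cn u·cn v − sn u·sn v·dn u·dn v)/D = 0.9914088953927261/0.9914089935546064 = 0.9999999009875027
dn(u+v) = (dn u·dn v − m·sn u·sn v·cn u·cn v)/D = 0.9914089776104144/0.9914089935546064 = 0.9999999839176444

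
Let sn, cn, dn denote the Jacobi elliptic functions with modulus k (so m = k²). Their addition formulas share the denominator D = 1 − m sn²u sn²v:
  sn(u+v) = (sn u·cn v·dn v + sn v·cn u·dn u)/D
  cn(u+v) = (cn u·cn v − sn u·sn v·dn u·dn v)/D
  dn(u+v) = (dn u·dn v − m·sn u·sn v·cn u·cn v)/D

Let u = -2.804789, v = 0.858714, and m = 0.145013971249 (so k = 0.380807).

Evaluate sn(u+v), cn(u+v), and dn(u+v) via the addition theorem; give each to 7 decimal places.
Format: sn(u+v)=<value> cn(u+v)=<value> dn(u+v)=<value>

sn u = -0.4428493043461078, cn u = -0.8965960593490072, dn u = 0.9856776915398118
sn v = 0.7483332266207868, cn v = 0.6633229846276413, dn v = 0.9585362781056354
m = k² = 0.145013971249
D = 1 − m·sn²u·sn²v = 0.9840738120391613
sn(u+v) = (sn u·cn v·dn v + sn v·cn u·dn u)/D = -0.9429150976469374/0.9840738120391613 = -0.9581751755928387
cn(u+v) = (cn u·cn v − sn u·sn v·dn u·dn v)/D = -0.2816245482388794/0.9840738120391613 = -0.2861823420087843
dn(u+v) = (dn u·dn v − m·sn u·sn v·cn u·cn v)/D = 0.9162264774936459/0.9840738120391613 = 0.9310546285090905

sn(u+v)=-0.9581752 cn(u+v)=-0.2861823 dn(u+v)=0.9310546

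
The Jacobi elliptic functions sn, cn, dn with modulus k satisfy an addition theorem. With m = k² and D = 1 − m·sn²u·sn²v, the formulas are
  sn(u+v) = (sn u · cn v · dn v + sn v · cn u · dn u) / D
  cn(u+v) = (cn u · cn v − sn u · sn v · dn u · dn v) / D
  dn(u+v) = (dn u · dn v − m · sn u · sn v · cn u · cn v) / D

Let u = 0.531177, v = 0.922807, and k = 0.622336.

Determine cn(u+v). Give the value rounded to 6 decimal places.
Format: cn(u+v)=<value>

cn(u+v)=0.245460

sn u = 0.4986778280173039, cn u = 0.8667874156008175, dn u = 0.9506239417874721
sn v = 0.7709384281742358, cn v = 0.6369096795969101, dn v = 0.8773873287586696
m = k² = 0.387302096896
D = 1 − m·sn²u·sn²v = 0.9427560814792718
cn(u+v) = (cn u·cn v − sn u·sn v·dn u·dn v)/D = 0.2314089344163537/0.9427560814792718 = 0.2454600282750249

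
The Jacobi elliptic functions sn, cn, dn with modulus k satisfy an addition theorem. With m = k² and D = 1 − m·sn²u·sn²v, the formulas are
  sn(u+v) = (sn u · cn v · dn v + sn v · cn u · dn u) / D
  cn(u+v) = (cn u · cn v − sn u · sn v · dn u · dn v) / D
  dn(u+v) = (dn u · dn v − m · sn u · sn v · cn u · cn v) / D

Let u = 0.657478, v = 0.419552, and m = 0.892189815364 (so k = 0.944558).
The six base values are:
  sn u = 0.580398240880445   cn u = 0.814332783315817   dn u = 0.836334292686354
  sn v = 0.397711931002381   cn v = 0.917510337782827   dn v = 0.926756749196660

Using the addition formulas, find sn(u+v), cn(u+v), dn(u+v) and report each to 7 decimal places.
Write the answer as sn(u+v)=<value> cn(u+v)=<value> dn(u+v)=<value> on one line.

m = k² = 0.892189815364
D = 1 − m·sn²u·sn²v = 0.9524613684964225
sn(u+v) = (sn u·cn v·dn v + sn v·cn u·dn u)/D = 0.7643812620089516/0.9524613684964225 = 0.8025325617306889
cn(u+v) = (cn u·cn v − sn u·sn v·dn u·dn v)/D = 0.5682463768187883/0.9524613684964225 = 0.5966083198900079
dn(u+v) = (dn u·dn v − m·sn u·sn v·cn u·cn v)/D = 0.6212045884985742/0.9524613684964225 = 0.6522097473404324

sn(u+v)=0.8025326 cn(u+v)=0.5966083 dn(u+v)=0.6522097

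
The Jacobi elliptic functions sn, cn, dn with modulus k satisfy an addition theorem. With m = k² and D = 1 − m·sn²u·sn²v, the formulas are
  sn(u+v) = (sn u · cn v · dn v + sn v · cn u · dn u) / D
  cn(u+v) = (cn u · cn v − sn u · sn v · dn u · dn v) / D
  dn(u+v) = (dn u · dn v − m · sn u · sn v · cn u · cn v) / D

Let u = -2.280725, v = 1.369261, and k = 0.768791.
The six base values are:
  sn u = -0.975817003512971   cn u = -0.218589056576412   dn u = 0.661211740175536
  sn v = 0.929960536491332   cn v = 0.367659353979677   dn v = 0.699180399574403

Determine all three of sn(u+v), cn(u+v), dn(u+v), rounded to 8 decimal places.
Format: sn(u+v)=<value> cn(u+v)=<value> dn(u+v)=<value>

sn(u+v)=-0.75057864 cn(u+v)=0.66078114 dn(u+v)=0.81671723

m = k² = 0.591039601681
D = 1 − m·sn²u·sn²v = 0.5132764246969591
sn(u+v) = (sn u·cn v·dn v + sn v·cn u·dn u)/D = -0.3852543189136042/0.5132764246969591 = -0.7505786363382269
cn(u+v) = (cn u·cn v − sn u·sn v·dn u·dn v)/D = 0.3391633793735817/0.5132764246969591 = 0.6607811367409392
dn(u+v) = (dn u·dn v − m·sn u·sn v·cn u·cn v)/D = 0.4192016988278641/0.5132764246969591 = 0.8167172281005558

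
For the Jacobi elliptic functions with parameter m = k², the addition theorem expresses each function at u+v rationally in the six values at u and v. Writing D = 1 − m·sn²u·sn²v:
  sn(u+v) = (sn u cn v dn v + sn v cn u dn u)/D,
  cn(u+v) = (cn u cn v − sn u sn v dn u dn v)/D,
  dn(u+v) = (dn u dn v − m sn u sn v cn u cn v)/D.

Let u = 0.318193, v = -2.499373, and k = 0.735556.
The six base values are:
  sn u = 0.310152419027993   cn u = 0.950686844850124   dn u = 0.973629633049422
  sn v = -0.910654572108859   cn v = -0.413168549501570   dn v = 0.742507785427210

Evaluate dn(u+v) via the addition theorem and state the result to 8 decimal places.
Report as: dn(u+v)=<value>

m = k² = 0.541042629136
D = 1 − m·sn²u·sn²v = 0.9568392308779788
dn(u+v) = (dn u·dn v − m·sn u·sn v·cn u·cn v)/D = 0.6629035638031641/0.9568392308779788 = 0.6928055857355425

dn(u+v)=0.69280559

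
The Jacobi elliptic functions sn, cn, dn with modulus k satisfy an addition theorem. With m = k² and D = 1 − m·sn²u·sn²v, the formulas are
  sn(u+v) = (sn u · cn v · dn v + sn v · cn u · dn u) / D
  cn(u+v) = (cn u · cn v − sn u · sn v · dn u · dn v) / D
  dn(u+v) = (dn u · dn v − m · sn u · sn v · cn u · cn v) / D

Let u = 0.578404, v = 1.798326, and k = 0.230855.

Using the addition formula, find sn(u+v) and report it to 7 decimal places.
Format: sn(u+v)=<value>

sn u = 0.5453425005797862, cn u = 0.8382133123861645, dn u = 0.9920435666618895
sn v = 0.9799748120502941, cn v = -0.1991214899175646, dn v = 0.9740734282433895
m = k² = 0.053294031025
D = 1 − m·sn²u·sn²v = 0.9847788632614543
sn(u+v) = (sn u·cn v·dn v + sn v·cn u·dn u)/D = 0.7091182366020781/0.9847788632614543 = 0.7200786522301815

sn(u+v)=0.7200787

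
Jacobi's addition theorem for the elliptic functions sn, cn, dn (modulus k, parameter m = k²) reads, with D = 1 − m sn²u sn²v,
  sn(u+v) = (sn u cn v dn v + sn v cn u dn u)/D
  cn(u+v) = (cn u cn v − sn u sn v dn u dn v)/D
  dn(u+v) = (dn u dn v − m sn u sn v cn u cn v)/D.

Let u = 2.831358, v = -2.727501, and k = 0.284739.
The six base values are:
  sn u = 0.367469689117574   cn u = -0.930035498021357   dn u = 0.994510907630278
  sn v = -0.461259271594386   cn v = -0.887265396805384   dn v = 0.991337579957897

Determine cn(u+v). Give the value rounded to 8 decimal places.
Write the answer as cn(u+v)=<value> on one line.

m = k² = 0.081076298121
D = 1 − m·sn²u·sn²v = 0.9976706906364247
cn(u+v) = (cn u·cn v − sn u·sn v·dn u·dn v)/D = 0.9922965114109656/0.9976706906364247 = 0.9946132734218834

cn(u+v)=0.99461327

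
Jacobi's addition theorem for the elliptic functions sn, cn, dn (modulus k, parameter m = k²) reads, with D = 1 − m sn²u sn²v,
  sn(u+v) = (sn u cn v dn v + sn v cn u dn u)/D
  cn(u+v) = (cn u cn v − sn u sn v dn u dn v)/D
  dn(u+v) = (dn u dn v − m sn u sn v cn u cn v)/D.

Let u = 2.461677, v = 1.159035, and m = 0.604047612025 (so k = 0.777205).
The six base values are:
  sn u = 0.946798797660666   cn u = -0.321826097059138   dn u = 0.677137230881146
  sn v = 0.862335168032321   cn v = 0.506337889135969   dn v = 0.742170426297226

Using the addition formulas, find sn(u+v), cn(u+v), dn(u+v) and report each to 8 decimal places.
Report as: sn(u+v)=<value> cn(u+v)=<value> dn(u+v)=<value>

sn(u+v)=0.28103961 cn(u+v)=-0.95969617 dn(u+v)=0.97585365

m = k² = 0.604047612025
D = 1 − m·sn²u·sn²v = 0.597339745894261
sn(u+v) = (sn u·cn v·dn v + sn v·cn u·dn u)/D = 0.1678761275221149/0.597339745894261 = 0.2810396071515251
cn(u+v) = (cn u·cn v − sn u·sn v·dn u·dn v)/D = -0.5732646664789301/0.597339745894261 = -0.9596961702602113
dn(u+v) = (dn u·dn v − m·sn u·sn v·cn u·cn v)/D = 0.5829161724573297/0.597339745894261 = 0.9758536519023388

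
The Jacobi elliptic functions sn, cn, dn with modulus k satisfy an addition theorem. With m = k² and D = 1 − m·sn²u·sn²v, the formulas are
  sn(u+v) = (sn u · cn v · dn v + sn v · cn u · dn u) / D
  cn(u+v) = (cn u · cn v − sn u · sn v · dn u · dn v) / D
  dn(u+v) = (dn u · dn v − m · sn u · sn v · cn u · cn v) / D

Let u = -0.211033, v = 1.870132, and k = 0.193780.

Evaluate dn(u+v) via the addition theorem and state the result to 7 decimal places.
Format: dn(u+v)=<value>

dn(u+v)=0.9811436

sn u = -0.2094130945988288, cn u = 0.9778272627670707, dn u = 0.9991762897315466
sn v = 0.9613257304359898, cn v = -0.2754139430052709, dn v = 0.9824956172722397
m = k² = 0.0375506884
D = 1 − m·sn²u·sn²v = 0.9984781680220548
dn(u+v) = (dn u·dn v − m·sn u·sn v·cn u·cn v)/D = 0.9796505008918065/0.9984781680220548 = 0.9811436366530225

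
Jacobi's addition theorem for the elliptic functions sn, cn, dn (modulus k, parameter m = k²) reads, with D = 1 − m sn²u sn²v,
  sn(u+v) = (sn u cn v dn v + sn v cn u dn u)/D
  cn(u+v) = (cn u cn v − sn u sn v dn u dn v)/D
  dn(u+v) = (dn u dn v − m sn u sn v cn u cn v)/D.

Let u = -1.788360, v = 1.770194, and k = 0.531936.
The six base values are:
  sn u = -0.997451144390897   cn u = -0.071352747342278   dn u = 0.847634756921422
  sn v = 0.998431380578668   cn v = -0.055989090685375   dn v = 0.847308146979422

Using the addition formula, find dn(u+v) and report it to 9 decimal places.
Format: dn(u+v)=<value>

dn(u+v)=0.999953317

m = k² = 0.282955908096
D = 1 − m·sn²u·sn²v = 0.7193671692470944
dn(u+v) = (dn u·dn v − m·sn u·sn v·cn u·cn v)/D = 0.7193335872242827/0.7193671692470944 = 0.9999533172707245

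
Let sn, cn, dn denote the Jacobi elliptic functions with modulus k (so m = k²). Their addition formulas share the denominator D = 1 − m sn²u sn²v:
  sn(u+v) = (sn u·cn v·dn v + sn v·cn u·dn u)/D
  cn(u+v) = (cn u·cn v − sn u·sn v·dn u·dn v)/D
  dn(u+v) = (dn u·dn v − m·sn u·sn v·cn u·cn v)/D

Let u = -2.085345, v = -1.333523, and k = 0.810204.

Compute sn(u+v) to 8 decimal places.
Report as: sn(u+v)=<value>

sn(u+v)=-0.55588213

sn u = -0.9991661772223742, cn u = -0.04082830261996126, dn u = 0.5870806719996336
sn v = -0.9131541428610166, cn v = 0.407614415073562, dn v = 0.6727816055769027
m = k² = 0.656430521616
D = 1 − m·sn²u·sn²v = 0.4535475189027335
sn(u+v) = (sn u·cn v·dn v + sn v·cn u·dn u)/D = -0.2521189619105991/0.4535475189027335 = -0.555882132307878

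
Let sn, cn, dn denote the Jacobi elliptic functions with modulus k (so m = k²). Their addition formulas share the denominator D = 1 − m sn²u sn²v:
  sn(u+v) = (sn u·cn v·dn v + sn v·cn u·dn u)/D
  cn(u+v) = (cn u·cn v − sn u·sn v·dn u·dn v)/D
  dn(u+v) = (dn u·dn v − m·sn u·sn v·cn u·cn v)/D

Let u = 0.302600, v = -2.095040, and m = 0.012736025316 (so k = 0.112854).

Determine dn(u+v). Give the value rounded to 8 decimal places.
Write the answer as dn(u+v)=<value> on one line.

dn(u+v)=0.99390391

sn u = 0.2979479586844112, cn u = 0.9545821148103459, dn u = 0.9994345326242508
sn v = -0.869716300210555, cn v = -0.4935519801885753, dn v = 0.995171537170679
m = k² = 0.012736025316
D = 1 − m·sn²u·sn²v = 0.9991447955310178
dn(u+v) = (dn u·dn v − m·sn u·sn v·cn u·cn v)/D = 0.9930539156504043/0.9991447955310178 = 0.9939039067131642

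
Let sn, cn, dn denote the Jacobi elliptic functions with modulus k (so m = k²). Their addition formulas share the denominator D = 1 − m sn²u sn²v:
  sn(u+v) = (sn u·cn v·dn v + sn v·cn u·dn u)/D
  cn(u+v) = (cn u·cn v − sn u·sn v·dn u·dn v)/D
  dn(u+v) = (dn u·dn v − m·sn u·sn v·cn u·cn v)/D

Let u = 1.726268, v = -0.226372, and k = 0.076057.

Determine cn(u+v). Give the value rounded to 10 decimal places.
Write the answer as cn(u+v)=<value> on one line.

cn(u+v)=0.0729030588

sn u = 0.9883560300538648, cn u = -0.1521589887458641, dn u = 0.9971706280457862
sn v = -0.2244327819193356, cn v = 0.9744895722376653, dn v = 0.9998543023285523
m = k² = 0.005784667249
D = 1 − m·sn²u·sn²v = 0.9997153718826985
cn(u+v) = (cn u·cn v − sn u·sn v·dn u·dn v)/D = 0.07288230850091029/0.9997153718826985 = 0.07290305876127103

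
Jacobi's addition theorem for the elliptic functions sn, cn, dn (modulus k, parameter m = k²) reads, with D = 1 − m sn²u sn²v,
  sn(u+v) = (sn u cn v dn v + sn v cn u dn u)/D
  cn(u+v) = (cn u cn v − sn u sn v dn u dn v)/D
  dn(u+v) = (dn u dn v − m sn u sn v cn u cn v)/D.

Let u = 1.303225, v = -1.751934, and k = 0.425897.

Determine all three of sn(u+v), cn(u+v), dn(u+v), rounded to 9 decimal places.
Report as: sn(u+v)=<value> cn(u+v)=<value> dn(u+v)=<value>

sn u = 0.9507342023869658, cn u = 0.3100072199346653, dn u = 0.9143543999059749
sn v = -0.9957774024232502, cn v = -0.09180067986242989, dn v = 0.9056160170774556
m = k² = 0.181388254609
D = 1 − m·sn²u·sn²v = 0.8374256859187571
sn(u+v) = (sn u·cn v·dn v + sn v·cn u·dn u)/D = -0.361299939495817/0.8374256859187571 = -0.4314411960022785
cn(u+v) = (cn u·cn v − sn u·sn v·dn u·dn v)/D = 0.7554760970122216/0.8374256859187571 = 0.9021410612493611
dn(u+v) = (dn u·dn v − m·sn u·sn v·cn u·cn v)/D = 0.8231669233011385/0.8374256859187571 = 0.9829731009480859

sn(u+v)=-0.431441196 cn(u+v)=0.902141061 dn(u+v)=0.982973101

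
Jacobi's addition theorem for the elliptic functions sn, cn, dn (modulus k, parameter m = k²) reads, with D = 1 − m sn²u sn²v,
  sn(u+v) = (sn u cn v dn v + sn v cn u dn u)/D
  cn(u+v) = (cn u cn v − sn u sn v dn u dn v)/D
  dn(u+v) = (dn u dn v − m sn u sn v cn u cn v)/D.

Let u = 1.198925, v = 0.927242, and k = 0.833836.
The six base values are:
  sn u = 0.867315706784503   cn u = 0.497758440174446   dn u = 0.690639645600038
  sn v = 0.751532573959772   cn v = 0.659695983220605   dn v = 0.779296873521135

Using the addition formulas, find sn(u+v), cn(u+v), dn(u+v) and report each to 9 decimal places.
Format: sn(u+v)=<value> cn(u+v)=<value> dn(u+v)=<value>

sn(u+v)=0.999492419 cn(u+v)=-0.031857548 dn(u+v)=0.552651038

m = k² = 0.695282474896
D = 1 − m·sn²u·sn²v = 0.7045994335127639
sn(u+v) = (sn u·cn v·dn v + sn v·cn u·dn u)/D = 0.7042417925709304/0.7045994335127639 = 0.9994924194871256
cn(u+v) = (cn u·cn v − sn u·sn v·dn u·dn v)/D = -0.02244681053045893/0.7045994335127639 = -0.0318575483641122
dn(u+v) = (dn u·dn v − m·sn u·sn v·cn u·cn v)/D = 0.3893976082035253/0.7045994335127639 = 0.5526510378559243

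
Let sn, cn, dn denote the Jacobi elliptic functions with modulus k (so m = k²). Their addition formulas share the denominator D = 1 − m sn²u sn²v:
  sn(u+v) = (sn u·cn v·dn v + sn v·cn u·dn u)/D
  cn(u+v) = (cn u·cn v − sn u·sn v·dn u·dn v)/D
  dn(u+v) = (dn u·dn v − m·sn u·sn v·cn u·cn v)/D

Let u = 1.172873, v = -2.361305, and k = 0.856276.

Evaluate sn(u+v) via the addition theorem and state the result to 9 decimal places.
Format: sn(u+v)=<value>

sn(u+v)=-0.859666155

sn u = 0.8542182779452307, cn u = 0.5199145445400471, dn u = 0.6818987142361509
sn v = -0.992616891922461, cn v = -0.1212918211182983, dn v = 0.5268568694766587
m = k² = 0.733208588176
D = 1 − m·sn²u·sn²v = 0.4728568271928208
sn(u+v) = (sn u·cn v·dn v + sn v·cn u·dn u)/D = -0.4064990102903637/0.4728568271928208 = -0.8596661545601461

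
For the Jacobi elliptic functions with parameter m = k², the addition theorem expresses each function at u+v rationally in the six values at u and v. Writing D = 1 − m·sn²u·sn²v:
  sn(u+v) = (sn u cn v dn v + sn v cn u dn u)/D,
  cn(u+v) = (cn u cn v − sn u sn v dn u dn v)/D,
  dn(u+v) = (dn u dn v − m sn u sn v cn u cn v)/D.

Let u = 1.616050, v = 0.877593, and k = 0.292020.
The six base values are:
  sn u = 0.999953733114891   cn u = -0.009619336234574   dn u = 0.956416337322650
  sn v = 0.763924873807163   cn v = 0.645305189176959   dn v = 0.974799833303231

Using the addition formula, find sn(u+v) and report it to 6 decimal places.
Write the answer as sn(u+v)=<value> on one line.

m = k² = 0.0852756804
D = 1 − m·sn²u·sn²v = 0.9502393198709249
sn(u+v) = (sn u·cn v·dn v + sn v·cn u·dn u)/D = 0.6219861091175623/0.9502393198709249 = 0.6545573268869251

sn(u+v)=0.654557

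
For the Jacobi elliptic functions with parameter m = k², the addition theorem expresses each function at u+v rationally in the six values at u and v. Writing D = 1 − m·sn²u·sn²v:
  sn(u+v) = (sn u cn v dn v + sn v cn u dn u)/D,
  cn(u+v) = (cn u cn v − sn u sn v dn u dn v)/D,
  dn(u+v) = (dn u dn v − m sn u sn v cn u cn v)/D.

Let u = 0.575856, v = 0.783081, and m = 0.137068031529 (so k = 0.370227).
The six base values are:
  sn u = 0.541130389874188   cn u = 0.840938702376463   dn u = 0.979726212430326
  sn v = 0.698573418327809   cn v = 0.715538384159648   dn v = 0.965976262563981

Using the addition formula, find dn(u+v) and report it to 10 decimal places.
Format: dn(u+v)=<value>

m = k² = 0.137068031529
D = 1 − m·sn²u·sn²v = 0.9804131707556181
dn(u+v) = (dn u·dn v − m·sn u·sn v·cn u·cn v)/D = 0.9152143238801201/0.9804131707556181 = 0.9334986015893194

dn(u+v)=0.9334986016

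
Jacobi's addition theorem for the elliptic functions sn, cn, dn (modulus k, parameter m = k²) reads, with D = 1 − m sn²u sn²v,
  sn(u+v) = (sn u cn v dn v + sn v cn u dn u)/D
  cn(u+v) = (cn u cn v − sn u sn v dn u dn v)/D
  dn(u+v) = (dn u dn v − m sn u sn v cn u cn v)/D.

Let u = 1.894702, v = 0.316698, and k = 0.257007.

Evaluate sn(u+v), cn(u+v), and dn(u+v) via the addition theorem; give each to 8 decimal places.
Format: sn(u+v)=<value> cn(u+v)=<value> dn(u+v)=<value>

sn(u+v)=0.82796073 cn(u+v)=-0.56078609 dn(u+v)=0.97709759

sn u = 0.9590249831253102, cn u = -0.2833215165523057, dn u = 0.9691488613459903
sn v = 0.3111048659763459, cn v = 0.9503755901567758, dn v = 0.9967983836006536
m = k² = 0.066052598049
D = 1 − m·sn²u·sn²v = 0.994120189165782
sn(u+v) = (sn u·cn v·dn v + sn v·cn u·dn u)/D = 0.82309247278074/0.994120189165782 = 0.8279607252232144
cn(u+v) = (cn u·cn v − sn u·sn v·dn u·dn v)/D = -0.5574887727647051/0.994120189165782 = -0.5607860888858147
dn(u+v) = (dn u·dn v − m·sn u·sn v·cn u·cn v)/D = 0.9713524364921731/0.994120189165782 = 0.9770975854612565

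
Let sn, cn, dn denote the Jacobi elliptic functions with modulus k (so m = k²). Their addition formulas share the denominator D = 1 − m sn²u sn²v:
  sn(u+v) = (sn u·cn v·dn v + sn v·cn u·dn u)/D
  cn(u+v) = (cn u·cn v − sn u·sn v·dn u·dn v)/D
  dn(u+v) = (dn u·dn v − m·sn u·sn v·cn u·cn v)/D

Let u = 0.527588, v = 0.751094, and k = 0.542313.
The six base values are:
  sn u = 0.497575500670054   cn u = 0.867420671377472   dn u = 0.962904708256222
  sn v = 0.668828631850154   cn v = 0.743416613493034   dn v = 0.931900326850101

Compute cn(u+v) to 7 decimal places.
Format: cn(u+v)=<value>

m = k² = 0.294103389969
D = 1 − m·sn²u·sn²v = 0.9674277528992023
cn(u+v) = (cn u·cn v − sn u·sn v·dn u·dn v)/D = 0.3462296239278307/0.9674277528992023 = 0.3578868012523358

cn(u+v)=0.3578868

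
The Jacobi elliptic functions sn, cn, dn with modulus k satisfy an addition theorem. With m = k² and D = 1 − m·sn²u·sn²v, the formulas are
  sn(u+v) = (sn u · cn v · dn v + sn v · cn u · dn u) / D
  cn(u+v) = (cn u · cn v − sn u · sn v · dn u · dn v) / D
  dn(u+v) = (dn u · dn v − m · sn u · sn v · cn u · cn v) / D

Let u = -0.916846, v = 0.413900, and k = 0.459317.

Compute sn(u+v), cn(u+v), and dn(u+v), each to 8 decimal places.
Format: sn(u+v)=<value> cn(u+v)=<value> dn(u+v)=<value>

sn(u+v)=-0.47828650 cn(u+v)=0.87820386 dn(u+v)=0.97557083

sn u = -0.7796016638884173, cn u = 0.6262756946125334, dn u = 0.9336892608990094
sn v = 0.3999795761301187, cn v = 0.9165240524278512, dn v = 0.9829790994559536
m = k² = 0.210972106489
D = 1 − m·sn²u·sn²v = 0.9794861967635974
sn(u+v) = (sn u·cn v·dn v + sn v·cn u·dn u)/D = -0.4684750264620967/0.9794861967635974 = -0.4782865016475213
cn(u+v) = (cn u·cn v − sn u·sn v·dn u·dn v)/D = 0.8601885602771956/0.9794861967635974 = 0.8782038614933184
dn(u+v) = (dn u·dn v − m·sn u·sn v·cn u·cn v)/D = 0.9555581635718845/0.9794861967635974 = 0.9755708316556419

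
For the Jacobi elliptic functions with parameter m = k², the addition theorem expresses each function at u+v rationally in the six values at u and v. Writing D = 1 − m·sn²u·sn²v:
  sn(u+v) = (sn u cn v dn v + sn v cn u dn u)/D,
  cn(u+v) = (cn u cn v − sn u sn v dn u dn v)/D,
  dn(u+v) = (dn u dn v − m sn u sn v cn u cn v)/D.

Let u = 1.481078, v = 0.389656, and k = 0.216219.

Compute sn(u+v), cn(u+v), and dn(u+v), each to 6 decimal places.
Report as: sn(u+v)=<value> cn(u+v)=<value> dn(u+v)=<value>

sn(u+v)=0.962535 cn(u+v)=-0.271159 dn(u+v)=0.978104

sn u = 0.9943853913858931, cn u = 0.1058191542128564, dn u = 0.9766129445950539
sn v = 0.3794566541682851, cn v = 0.9252095155192744, dn v = 0.9966285651262253
m = k² = 0.046750655961
D = 1 − m·sn²u·sn²v = 0.993343874134216
sn(u+v) = (sn u·cn v·dn v + sn v·cn u·dn u)/D = 0.9561277596095265/0.993343874134216 = 0.9625345104613178
cn(u+v) = (cn u·cn v − sn u·sn v·dn u·dn v)/D = -0.2693543383427129/0.993343874134216 = -0.2711592081619049
dn(u+v) = (dn u·dn v − m·sn u·sn v·cn u·cn v)/D = 0.9715932914186982/0.993343874134216 = 0.9781036725731305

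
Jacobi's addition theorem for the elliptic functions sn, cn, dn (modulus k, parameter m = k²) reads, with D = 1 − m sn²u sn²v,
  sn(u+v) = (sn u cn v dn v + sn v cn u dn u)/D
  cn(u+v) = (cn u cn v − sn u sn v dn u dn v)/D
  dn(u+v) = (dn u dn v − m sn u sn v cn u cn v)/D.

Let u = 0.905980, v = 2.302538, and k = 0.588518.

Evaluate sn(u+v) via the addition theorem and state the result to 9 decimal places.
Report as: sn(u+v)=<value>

sn(u+v)=0.270949287

sn u = 0.764184027913505, cn u = 0.644998272464269, dn u = 0.8931615084450221
sn v = 0.895575164902979, cn v = -0.4449102426433921, dn v = 0.8498267691595142
m = k² = 0.346353436324
D = 1 − m·sn²u·sn²v = 0.8377743597383478
sn(u+v) = (sn u·cn v·dn v + sn v·cn u·dn u)/D = 0.2269943654512877/0.8377743597383478 = 0.2709492870158764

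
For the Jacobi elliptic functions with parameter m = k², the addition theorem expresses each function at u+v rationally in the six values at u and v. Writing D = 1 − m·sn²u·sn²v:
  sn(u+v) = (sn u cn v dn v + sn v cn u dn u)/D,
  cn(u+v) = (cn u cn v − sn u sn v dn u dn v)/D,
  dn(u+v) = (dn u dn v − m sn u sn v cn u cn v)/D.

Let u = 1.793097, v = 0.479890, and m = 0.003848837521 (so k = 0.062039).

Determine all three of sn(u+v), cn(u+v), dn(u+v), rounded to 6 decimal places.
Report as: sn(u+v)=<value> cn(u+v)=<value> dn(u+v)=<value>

sn(u+v)=0.765147 cn(u+v)=-0.643855 dn(u+v)=0.998873

sn u = 0.9758171868809299, cn u = -0.2185882379904927, dn u = 0.9981658494875918
sn v = 0.4616215527716651, cn v = 0.8870769651031847, dn v = 0.999589832908777
m = k² = 0.003848837521
D = 1 − m·sn²u·sn²v = 0.9992190222541897
sn(u+v) = (sn u·cn v·dn v + sn v·cn u·dn u)/D = 0.764549930961991/0.9992190222541897 = 0.7651474941271668
cn(u+v) = (cn u·cn v − sn u·sn v·dn u·dn v)/D = -0.6433522033075147/0.9992190222541897 = -0.643855039765099
dn(u+v) = (dn u·dn v − m·sn u·sn v·cn u·cn v)/D = 0.9980926149651352/0.9992190222541897 = 0.9988727123243577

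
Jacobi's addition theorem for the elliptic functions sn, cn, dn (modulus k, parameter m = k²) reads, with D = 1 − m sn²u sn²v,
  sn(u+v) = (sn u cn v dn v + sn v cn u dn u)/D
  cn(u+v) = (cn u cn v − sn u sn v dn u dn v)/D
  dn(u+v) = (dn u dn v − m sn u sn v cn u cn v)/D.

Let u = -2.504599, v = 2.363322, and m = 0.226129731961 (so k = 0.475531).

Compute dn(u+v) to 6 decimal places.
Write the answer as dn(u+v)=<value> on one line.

sn u = -0.7325604889389855, cn u = -0.6807019392108962, dn u = 0.9373625976104111
sn v = 0.8153839651319212, cn v = -0.5789205380756031, dn v = 0.9217686364703029
m = k² = 0.226129731961
D = 1 − m·sn²u·sn²v = 0.9193194252673958
dn(u+v) = (dn u·dn v − m·sn u·sn v·cn u·cn v)/D = 0.9172593359094415/0.9193194252673958 = 0.9977591147306007

dn(u+v)=0.997759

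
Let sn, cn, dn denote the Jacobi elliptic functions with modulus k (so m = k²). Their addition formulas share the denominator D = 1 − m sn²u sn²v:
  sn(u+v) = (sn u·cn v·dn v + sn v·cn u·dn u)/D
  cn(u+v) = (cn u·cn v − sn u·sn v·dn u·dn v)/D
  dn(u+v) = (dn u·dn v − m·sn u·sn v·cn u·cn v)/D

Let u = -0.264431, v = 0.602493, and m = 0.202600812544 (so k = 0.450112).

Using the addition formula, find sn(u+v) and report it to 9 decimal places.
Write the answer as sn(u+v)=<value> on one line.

sn(u+v)=0.330457464

sn u = -0.2607661598638276, cn u = 0.965401993922673, dn u = 0.9930877853178262
sn v = 0.5610419080728017, cn v = 0.8277873986634672, dn v = 0.9675886227398199
m = k² = 0.202600812544
D = 1 − m·sn²u·sn²v = 0.995663550915858
sn(u+v) = (sn u·cn v·dn v + sn v·cn u·dn u)/D = 0.3290244515809162/0.995663550915858 = 0.3304574635460583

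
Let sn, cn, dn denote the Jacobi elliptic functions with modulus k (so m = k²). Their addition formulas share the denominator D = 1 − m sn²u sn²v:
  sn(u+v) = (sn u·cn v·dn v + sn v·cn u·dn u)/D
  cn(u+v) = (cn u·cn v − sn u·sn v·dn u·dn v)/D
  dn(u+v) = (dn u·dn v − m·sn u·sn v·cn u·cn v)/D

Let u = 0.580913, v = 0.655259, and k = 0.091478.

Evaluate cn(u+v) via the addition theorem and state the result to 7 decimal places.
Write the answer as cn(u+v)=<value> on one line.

cn(u+v)=0.3302435

sn u = 0.5485737812456214, cn u = 0.8361021507745816, dn u = 0.9987400680268891
sn v = 0.6090791423844178, cn v = 0.7931094491381767, dn v = 0.9984465823589092
m = k² = 0.008368224484
D = 1 − m·sn²u·sn²v = 0.9990657763207528
cn(u+v) = (cn u·cn v − sn u·sn v·dn u·dn v)/D = 0.3299350240718977/0.9990657763207528 = 0.33024354541194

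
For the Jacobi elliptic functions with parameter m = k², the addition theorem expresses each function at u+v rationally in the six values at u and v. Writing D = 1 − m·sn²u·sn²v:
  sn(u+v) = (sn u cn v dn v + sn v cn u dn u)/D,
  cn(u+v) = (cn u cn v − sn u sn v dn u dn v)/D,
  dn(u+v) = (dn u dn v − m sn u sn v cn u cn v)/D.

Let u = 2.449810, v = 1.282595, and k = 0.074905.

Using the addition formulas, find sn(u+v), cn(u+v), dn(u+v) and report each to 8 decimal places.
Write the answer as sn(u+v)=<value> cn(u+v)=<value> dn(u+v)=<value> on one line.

sn(u+v)=-0.55321253 cn(u+v)=-0.83304015 dn(u+v)=0.99914106

sn u = 0.6410894580058227, cn u = -0.7674661600577581, dn u = 0.9988463356319287
sn v = 0.958352968792725, cn v = 0.2855863918434671, dn v = 0.9974200981356814
m = k² = 0.005610759025
D = 1 − m·sn²u·sn²v = 0.9978820784335631
sn(u+v) = (sn u·cn v·dn v + sn v·cn u·dn u)/D = -0.5520408686388193/0.9978820784335631 = -0.5532125293856282
cn(u+v) = (cn u·cn v − sn u·sn v·dn u·dn v)/D = -0.8312758397856789/0.9978820784335631 = -0.8330401534924685
dn(u+v) = (dn u·dn v − m·sn u·sn v·cn u·cn v)/D = 0.9970249588550198/0.9978820784335631 = 0.9991410612565678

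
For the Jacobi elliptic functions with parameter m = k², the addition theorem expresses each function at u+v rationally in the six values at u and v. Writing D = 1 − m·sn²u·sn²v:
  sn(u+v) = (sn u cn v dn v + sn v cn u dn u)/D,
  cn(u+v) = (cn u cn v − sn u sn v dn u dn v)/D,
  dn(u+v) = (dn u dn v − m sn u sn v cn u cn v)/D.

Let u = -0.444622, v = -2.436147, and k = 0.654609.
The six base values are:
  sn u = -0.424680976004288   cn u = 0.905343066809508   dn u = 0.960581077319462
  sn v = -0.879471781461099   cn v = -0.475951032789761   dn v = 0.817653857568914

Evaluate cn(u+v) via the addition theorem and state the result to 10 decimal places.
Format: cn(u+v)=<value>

cn(u+v)=-0.7702963396

m = k² = 0.428512942881
D = 1 − m·sn²u·sn²v = 0.9402231017591977
cn(u+v) = (cn u·cn v − sn u·sn v·dn u·dn v)/D = -0.7242504136644165/0.9402231017591977 = -0.7702963395701647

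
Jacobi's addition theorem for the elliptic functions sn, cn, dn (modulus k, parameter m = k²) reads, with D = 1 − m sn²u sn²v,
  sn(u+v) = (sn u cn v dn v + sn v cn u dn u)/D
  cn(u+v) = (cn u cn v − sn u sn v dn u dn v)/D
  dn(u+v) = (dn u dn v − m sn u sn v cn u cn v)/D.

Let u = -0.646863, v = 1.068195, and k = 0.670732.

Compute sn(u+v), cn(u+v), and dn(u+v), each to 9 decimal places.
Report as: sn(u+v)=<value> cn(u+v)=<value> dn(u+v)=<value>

sn(u+v)=0.404048182 cn(u+v)=0.914737704 dn(u+v)=0.962577082

sn u = -0.5877847371990436, cn u = 0.8090173686119794, dn u = 0.9190049325087994
sn v = 0.8392496005354989, cn v = 0.5437463636669265, dn v = 0.8265171336192427
m = k² = 0.449881415824
D = 1 − m·sn²u·sn²v = 0.890524497055775
sn(u+v) = (sn u·cn v·dn v + sn v·cn u·dn u)/D = 0.3598148038309101/0.890524497055775 = 0.4040481817406696
cn(u+v) = (cn u·cn v − sn u·sn v·dn u·dn v)/D = 0.8145963336527882/0.890524497055775 = 0.9147377038430518
dn(u+v) = (dn u·dn v − m·sn u·sn v·cn u·cn v)/D = 0.8571984721652344/0.890524497055775 = 0.962577082381538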